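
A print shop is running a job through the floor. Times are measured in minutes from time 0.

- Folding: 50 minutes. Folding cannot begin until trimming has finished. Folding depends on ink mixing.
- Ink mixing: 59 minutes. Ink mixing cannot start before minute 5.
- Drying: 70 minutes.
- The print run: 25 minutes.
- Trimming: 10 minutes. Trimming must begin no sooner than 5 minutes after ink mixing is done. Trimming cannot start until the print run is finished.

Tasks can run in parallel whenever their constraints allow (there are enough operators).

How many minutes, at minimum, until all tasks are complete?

129

Nothing blocks drying, so it runs from minute 0 to minute 70.
Nothing blocks the print run, so it runs from minute 0 to minute 25.
Ink mixing cannot begin until its own release at minute 5. It runs from minute 5 to 5 + 59 = minute 64.
Trimming cannot start until ink mixing (finishes minute 64, plus 5-minute gap → minute 69); the print run (finishes minute 25). The controlling bound is minute 69, so trimming finishes at 69 + 10 = minute 79.
Folding needs all of trimming (finishes minute 79); ink mixing (finishes minute 64). That puts its earliest start at minute 79; it finishes at 79 + 50 = minute 129.
All tasks are finished once the last one completes. Finish times: Ink mixing at 64, The print run at 25, Drying at 70, Trimming at 79, Folding at 129. The latest is minute 129.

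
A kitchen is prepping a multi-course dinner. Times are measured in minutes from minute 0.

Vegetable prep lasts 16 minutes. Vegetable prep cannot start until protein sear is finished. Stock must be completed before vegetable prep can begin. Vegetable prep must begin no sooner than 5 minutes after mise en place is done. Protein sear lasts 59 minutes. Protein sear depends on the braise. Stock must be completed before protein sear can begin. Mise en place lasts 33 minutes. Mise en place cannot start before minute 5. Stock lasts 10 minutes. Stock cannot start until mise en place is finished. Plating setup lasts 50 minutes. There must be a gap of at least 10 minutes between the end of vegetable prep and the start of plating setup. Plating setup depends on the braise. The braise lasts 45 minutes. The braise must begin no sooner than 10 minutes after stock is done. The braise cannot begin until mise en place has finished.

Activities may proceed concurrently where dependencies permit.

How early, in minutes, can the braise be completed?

103

Mise en place cannot begin until its own release at minute 5. It runs from minute 5 to 5 + 33 = minute 38.
Stock waits on mise en place (finishes minute 38), so it starts at minute 38 and finishes at 38 + 10 = minute 48.
The braise needs all of stock (finishes minute 48, plus 10-minute gap → minute 58); mise en place (finishes minute 38). That puts its earliest start at minute 58; it finishes at 58 + 45 = minute 103.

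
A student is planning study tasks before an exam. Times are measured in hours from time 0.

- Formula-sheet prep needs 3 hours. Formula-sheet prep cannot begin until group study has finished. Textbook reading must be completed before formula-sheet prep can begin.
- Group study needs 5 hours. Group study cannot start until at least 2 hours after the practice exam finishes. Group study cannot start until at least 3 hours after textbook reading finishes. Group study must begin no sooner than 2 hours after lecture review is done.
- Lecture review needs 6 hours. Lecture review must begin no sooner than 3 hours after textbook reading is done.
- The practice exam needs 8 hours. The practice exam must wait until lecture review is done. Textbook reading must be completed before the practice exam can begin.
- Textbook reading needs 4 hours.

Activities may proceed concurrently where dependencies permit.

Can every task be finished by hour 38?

Yes

Textbook reading can start immediately at hour 0; it finishes at hour 4.
Lecture review waits on textbook reading (finishes hour 4, plus 3-hour gap → hour 7), so it starts at hour 7 and finishes at 7 + 6 = hour 13.
For the practice exam: lecture review (finishes hour 13); textbook reading (finishes hour 4). Taking the maximum gives a start of hour 13, and it finishes at 13 + 8 = hour 21.
Group study needs all of the practice exam (finishes hour 21, plus 2-hour gap → hour 23); textbook reading (finishes hour 4, plus 3-hour gap → hour 7); lecture review (finishes hour 13, plus 2-hour gap → hour 15). That puts its earliest start at hour 23; it finishes at 23 + 5 = hour 28.
For formula-sheet prep: group study (finishes hour 28); textbook reading (finishes hour 4). Taking the maximum gives a start of hour 28, and it finishes at 28 + 3 = hour 31.
Every task is finished by hour 31, which is no later than the deadline of 38, so the schedule is feasible.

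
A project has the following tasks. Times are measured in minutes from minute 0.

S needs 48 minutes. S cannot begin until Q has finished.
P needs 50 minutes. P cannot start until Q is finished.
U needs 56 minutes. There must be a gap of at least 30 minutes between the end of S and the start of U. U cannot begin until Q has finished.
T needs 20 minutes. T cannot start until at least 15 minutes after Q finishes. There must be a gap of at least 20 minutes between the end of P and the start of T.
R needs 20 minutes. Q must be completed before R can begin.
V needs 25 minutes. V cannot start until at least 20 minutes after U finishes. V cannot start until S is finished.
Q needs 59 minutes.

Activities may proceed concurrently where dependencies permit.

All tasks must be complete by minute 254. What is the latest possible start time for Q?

16

T has no dependents, so it just needs to finish by minute 254. Starting by 254 − 20 = minute 234 achieves that.
P must finish before T (must start by minute 234, minus 20-minute gap → minute 214). With a 50-minute duration, P must start by 214 − 50 = minute 164.
R must finish by minute 254; it takes 20 minutes, so it must start by 254 − 20 = minute 234.
V must finish by minute 254; it takes 25 minutes, so it must start by 254 − 25 = minute 229.
Since V (must start by minute 229, minus 20-minute gap → minute 209) depends on it, U must finish by minute 209. Backing off its 56-minute duration gives a latest start of minute 153.
S feeds U (must start by minute 153, minus 30-minute gap → minute 123); V (must start by minute 229). Taking the minimum, S must finish by minute 123 and start by 123 − 48 = minute 75.
For Q: P (must start by minute 164); R (must start by minute 234); S (must start by minute 75); T (must start by minute 234, minus 15-minute gap → minute 219); U (must start by minute 153). The most restrictive is minute 75; with a 59-minute duration, Q must start by minute 16.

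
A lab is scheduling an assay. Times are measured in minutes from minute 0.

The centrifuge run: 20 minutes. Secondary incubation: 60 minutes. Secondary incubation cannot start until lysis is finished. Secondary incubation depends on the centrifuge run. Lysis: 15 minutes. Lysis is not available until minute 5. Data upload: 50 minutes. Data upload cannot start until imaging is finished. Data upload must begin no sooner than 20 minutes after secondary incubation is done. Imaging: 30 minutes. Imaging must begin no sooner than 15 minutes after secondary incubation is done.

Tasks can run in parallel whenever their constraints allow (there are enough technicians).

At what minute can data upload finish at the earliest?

175

The centrifuge run can start immediately at minute 0; it finishes at minute 20.
After its own release at minute 5, lysis can start at minute 5 and finishes at minute 20.
Secondary incubation has to wait for lysis (finishes minute 20); the centrifuge run (finishes minute 20). The latest of these is minute 20, so secondary incubation runs minute 20 to 20 + 60 = minute 80.
Imaging waits on secondary incubation (finishes minute 80, plus 15-minute gap → minute 95), so it starts at minute 95 and finishes at 95 + 30 = minute 125.
Data upload has to wait for imaging (finishes minute 125); secondary incubation (finishes minute 80, plus 20-minute gap → minute 100). The latest of these is minute 125, so data upload runs minute 125 to 125 + 50 = minute 175.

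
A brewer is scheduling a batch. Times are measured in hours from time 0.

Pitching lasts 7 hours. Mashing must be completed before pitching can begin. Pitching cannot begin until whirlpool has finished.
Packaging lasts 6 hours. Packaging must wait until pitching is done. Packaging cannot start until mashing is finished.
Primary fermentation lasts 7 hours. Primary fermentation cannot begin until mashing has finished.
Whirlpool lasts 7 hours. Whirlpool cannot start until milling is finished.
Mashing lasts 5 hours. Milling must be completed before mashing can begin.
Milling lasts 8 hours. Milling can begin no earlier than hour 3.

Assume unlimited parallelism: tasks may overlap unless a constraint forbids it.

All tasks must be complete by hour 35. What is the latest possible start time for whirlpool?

Nothing follows packaging; the deadline of hour 35 is its only limit. It must start by 35 − 6 = hour 29.
Pitching has to be done before packaging (must start by hour 29). That means finishing by hour 29, i.e. starting by 29 − 7 = hour 22.
Since pitching (must start by hour 22) depends on it, whirlpool must finish by hour 22. Backing off its 7-hour duration gives a latest start of hour 15.

15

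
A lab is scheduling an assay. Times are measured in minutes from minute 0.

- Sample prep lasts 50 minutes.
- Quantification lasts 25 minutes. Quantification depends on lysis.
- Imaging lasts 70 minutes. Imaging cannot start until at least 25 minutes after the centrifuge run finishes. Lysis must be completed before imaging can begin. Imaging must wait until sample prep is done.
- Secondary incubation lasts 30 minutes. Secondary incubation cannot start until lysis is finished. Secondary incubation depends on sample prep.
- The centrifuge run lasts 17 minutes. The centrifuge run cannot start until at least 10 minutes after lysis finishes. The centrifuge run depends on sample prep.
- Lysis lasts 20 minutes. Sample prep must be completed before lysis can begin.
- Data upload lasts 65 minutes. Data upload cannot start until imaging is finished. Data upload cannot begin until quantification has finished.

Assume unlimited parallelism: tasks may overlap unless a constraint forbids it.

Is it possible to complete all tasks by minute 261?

Yes

Sample prep can start immediately at minute 0; it finishes at minute 50.
After sample prep (finishes minute 50), lysis can start at minute 50 and finishes at minute 70.
After lysis (finishes minute 70), quantification can start at minute 70 and finishes at minute 95.
For secondary incubation: lysis (finishes minute 70); sample prep (finishes minute 50). Taking the maximum gives a start of minute 70, and it finishes at 70 + 30 = minute 100.
The centrifuge run cannot start until lysis (finishes minute 70, plus 10-minute gap → minute 80); sample prep (finishes minute 50). The controlling bound is minute 80, so the centrifuge run finishes at 80 + 17 = minute 97.
Imaging has to wait for the centrifuge run (finishes minute 97, plus 25-minute gap → minute 122); lysis (finishes minute 70); sample prep (finishes minute 50). The latest of these is minute 122, so imaging runs minute 122 to 122 + 70 = minute 192.
Data upload has to wait for imaging (finishes minute 192); quantification (finishes minute 95). The latest of these is minute 192, so data upload runs minute 192 to 192 + 65 = minute 257.
Every task is finished by minute 257, which is no later than the deadline of 261, so the schedule is feasible.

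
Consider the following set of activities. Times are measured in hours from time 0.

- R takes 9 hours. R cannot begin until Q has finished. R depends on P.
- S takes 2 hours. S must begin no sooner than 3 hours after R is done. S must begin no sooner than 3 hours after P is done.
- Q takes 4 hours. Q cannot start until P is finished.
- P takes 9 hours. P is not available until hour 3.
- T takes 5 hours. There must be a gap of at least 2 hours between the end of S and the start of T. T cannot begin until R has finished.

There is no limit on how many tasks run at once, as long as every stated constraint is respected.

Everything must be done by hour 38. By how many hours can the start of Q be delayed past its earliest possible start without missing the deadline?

1

P waits on its own release at hour 3, so it starts at hour 3 and finishes at 3 + 9 = hour 12.
Q waits on P (finishes hour 12), so it starts at hour 12 and finishes at 12 + 4 = hour 16.

Working backward from the deadline:
T has no dependents, so it just needs to finish by hour 38. Starting by 38 − 5 = hour 33 achieves that.
S has to be done before T (must start by hour 33, minus 2-hour gap → hour 31). That means finishing by hour 31, i.e. starting by 31 − 2 = hour 29.
For R: S (must start by hour 29, minus 3-hour gap → hour 26); T (must start by hour 33). The most restrictive is hour 26; with a 9-hour duration, R must start by hour 17.
Since R (must start by hour 17) depends on it, Q must finish by hour 17. Backing off its 4-hour duration gives a latest start of hour 13.
So Q can start as early as hour 12 and as late as hour 13, giving 13 − 12 = 1 hour of slack.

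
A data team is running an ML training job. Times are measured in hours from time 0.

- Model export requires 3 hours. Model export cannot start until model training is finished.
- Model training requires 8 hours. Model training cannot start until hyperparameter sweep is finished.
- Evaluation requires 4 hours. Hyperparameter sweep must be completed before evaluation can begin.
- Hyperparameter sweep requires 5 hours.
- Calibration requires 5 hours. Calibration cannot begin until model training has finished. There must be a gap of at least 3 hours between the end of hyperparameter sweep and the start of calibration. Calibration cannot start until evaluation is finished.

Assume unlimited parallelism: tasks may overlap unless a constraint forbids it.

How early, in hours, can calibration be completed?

18

Hyperparameter sweep has no prerequisites, so it starts at hour 0 and finishes at hour 5.
Evaluation cannot begin until hyperparameter sweep (finishes hour 5). It runs from hour 5 to 5 + 4 = hour 9.
Model training cannot begin until hyperparameter sweep (finishes hour 5). It runs from hour 5 to 5 + 8 = hour 13.
For calibration: model training (finishes hour 13); hyperparameter sweep (finishes hour 5, plus 3-hour gap → hour 8); evaluation (finishes hour 9). Taking the maximum gives a start of hour 13, and it finishes at 13 + 5 = hour 18.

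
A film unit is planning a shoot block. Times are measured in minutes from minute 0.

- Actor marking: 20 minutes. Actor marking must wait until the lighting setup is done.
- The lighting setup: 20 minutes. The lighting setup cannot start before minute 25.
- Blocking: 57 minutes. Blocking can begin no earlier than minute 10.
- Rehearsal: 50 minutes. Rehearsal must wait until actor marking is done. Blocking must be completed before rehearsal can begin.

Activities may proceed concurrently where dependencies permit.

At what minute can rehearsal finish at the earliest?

117

Blocking waits on its own release at minute 10, so it starts at minute 10 and finishes at 10 + 57 = minute 67.
After its own release at minute 25, the lighting setup can start at minute 25 and finishes at minute 45.
After the lighting setup (finishes minute 45), actor marking can start at minute 45 and finishes at minute 65.
Rehearsal needs all of actor marking (finishes minute 65); blocking (finishes minute 67). That puts its earliest start at minute 67; it finishes at 67 + 50 = minute 117.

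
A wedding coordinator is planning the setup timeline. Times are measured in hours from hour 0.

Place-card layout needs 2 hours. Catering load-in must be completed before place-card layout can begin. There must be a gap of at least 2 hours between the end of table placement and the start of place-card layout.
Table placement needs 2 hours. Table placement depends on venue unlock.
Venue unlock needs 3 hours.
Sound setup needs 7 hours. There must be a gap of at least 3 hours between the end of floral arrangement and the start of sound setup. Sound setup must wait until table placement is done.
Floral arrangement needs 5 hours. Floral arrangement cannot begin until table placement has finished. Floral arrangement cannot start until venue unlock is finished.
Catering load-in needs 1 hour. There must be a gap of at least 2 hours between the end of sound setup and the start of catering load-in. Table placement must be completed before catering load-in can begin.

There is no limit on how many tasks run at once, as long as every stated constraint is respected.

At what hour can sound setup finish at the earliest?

Nothing blocks venue unlock, so it runs from hour 0 to hour 3.
Table placement cannot begin until venue unlock (finishes hour 3). It runs from hour 3 to 3 + 2 = hour 5.
Floral arrangement needs all of table placement (finishes hour 5); venue unlock (finishes hour 3). That puts its earliest start at hour 5; it finishes at 5 + 5 = hour 10.
For sound setup: floral arrangement (finishes hour 10, plus 3-hour gap → hour 13); table placement (finishes hour 5). Taking the maximum gives a start of hour 13, and it finishes at 13 + 7 = hour 20.

20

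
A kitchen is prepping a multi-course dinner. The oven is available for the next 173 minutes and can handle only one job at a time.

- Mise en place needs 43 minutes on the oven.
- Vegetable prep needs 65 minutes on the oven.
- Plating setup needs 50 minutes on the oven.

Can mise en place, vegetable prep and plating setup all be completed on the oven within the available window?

Yes

Running back to back, the jobs need 43 + 65 + 50 = 158 minutes on the oven.
Since 158 ≤ 173, they fit within the window.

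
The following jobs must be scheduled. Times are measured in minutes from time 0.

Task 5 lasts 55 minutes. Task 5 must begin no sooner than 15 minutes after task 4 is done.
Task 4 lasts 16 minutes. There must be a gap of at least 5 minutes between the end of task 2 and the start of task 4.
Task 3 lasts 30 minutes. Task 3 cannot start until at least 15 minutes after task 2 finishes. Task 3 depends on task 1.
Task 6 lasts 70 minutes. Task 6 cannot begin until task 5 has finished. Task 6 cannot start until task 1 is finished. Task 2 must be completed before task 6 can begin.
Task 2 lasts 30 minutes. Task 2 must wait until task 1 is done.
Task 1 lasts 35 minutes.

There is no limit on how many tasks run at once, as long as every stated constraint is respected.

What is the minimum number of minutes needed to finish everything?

Nothing blocks task 1, so it runs from minute 0 to minute 35.
Task 2 waits on task 1 (finishes minute 35), so it starts at minute 35 and finishes at 35 + 30 = minute 65.
Task 4 waits on task 2 (finishes minute 65, plus 5-minute gap → minute 70), so it starts at minute 70 and finishes at 70 + 16 = minute 86.
Task 5 cannot begin until task 4 (finishes minute 86, plus 15-minute gap → minute 101). It runs from minute 101 to 101 + 55 = minute 156.
For task 6: task 5 (finishes minute 156); task 1 (finishes minute 35); task 2 (finishes minute 65). Taking the maximum gives a start of minute 156, and it finishes at 156 + 70 = minute 226.
Task 3 needs all of task 2 (finishes minute 65, plus 15-minute gap → minute 80); task 1 (finishes minute 35). That puts its earliest start at minute 80; it finishes at 80 + 30 = minute 110.
All tasks are finished once the last one completes. Finish times: Task 1 at 35, Task 2 at 65, Task 3 at 110, Task 4 at 86, Task 5 at 156, Task 6 at 226. The latest is minute 226.

226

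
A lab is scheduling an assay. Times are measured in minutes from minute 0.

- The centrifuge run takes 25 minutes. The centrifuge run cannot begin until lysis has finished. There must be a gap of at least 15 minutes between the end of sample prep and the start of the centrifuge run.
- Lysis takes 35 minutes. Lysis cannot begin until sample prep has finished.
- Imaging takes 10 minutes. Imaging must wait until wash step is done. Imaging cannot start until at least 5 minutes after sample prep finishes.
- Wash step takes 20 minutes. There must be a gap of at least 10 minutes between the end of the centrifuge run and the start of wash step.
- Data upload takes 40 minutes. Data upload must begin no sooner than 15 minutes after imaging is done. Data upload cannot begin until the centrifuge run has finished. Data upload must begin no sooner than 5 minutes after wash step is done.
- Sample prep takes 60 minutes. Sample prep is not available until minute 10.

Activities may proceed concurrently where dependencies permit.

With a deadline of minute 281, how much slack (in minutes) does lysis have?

56

Sample prep cannot begin until its own release at minute 10. It runs from minute 10 to 10 + 60 = minute 70.
After sample prep (finishes minute 70), lysis can start at minute 70 and finishes at minute 105.

Working backward from the deadline:
Data upload has no dependents, so it just needs to finish by minute 281. Starting by 281 − 40 = minute 241 achieves that.
Imaging feeds into data upload (must start by minute 241, minus 15-minute gap → minute 226); so imaging must finish by minute 226 and therefore start by minute 216.
Wash step feeds imaging (must start by minute 216); data upload (must start by minute 241, minus 5-minute gap → minute 236). Taking the minimum, wash step must finish by minute 216 and start by 216 − 20 = minute 196.
The centrifuge run must finish in time for wash step (must start by minute 196, minus 10-minute gap → minute 186); data upload (must start by minute 241). The tightest is minute 186, so the centrifuge run must start by 186 − 25 = minute 161.
Since the centrifuge run (must start by minute 161) depends on it, lysis must finish by minute 161. Backing off its 35-minute duration gives a latest start of minute 126.
So lysis can start as early as minute 70 and as late as minute 126, giving 126 − 70 = 56 minutes of slack.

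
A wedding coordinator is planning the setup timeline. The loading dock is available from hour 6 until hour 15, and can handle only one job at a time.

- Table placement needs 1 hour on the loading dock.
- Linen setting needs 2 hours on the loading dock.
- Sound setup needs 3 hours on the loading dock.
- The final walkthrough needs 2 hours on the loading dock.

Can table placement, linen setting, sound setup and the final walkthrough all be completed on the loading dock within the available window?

The loading dock window is 15 − 6 = 9 hours.
Running back to back, the jobs need 1 + 2 + 3 + 2 = 8 hours on the loading dock.
Since 8 ≤ 9, they fit within the window.

Yes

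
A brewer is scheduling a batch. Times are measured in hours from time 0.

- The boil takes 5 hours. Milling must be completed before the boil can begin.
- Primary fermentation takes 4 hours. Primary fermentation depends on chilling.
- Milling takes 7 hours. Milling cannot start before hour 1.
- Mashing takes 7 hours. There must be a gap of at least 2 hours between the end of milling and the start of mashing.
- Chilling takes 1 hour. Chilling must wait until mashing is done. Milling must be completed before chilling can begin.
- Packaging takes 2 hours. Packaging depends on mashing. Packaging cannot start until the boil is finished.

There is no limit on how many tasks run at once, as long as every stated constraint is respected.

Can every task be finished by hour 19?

No

After its own release at hour 1, milling can start at hour 1 and finishes at hour 8.
The boil cannot begin until milling (finishes hour 8). It runs from hour 8 to 8 + 5 = hour 13.
After milling (finishes hour 8, plus 2-hour gap → hour 10), mashing can start at hour 10 and finishes at hour 17.
Packaging cannot start until mashing (finishes hour 17); the boil (finishes hour 13). The controlling bound is hour 17, so packaging finishes at 17 + 2 = hour 19.
Chilling cannot start until mashing (finishes hour 17); milling (finishes hour 8). The controlling bound is hour 17, so chilling finishes at 17 + 1 = hour 18.
Primary fermentation waits on chilling (finishes hour 18), so it starts at hour 18 and finishes at 18 + 4 = hour 22.
The earliest everything can be done is hour 22, which is after the deadline of 19, so it is not possible.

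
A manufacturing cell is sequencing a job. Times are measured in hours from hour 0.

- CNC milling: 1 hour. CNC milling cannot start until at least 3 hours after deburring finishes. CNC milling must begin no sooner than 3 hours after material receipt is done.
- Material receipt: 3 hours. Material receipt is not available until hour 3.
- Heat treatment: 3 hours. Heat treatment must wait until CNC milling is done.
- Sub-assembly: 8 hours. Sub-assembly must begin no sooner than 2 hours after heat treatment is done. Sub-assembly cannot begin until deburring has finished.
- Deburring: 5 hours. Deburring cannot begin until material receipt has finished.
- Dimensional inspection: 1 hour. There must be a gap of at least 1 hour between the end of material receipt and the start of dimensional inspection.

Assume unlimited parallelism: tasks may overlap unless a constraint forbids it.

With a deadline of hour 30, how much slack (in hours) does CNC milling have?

2

Material receipt waits on its own release at hour 3, so it starts at hour 3 and finishes at 3 + 3 = hour 6.
Deburring waits on material receipt (finishes hour 6), so it starts at hour 6 and finishes at 6 + 5 = hour 11.
CNC milling needs all of deburring (finishes hour 11, plus 3-hour gap → hour 14); material receipt (finishes hour 6, plus 3-hour gap → hour 9). That puts its earliest start at hour 14; it finishes at 14 + 1 = hour 15.

Working backward from the deadline:
Nothing follows sub-assembly; the deadline of hour 30 is its only limit. It must start by 30 − 8 = hour 22.
Heat treatment must finish before sub-assembly (must start by hour 22, minus 2-hour gap → hour 20). With a 3-hour duration, heat treatment must start by 20 − 3 = hour 17.
CNC milling has to be done before heat treatment (must start by hour 17). That means finishing by hour 17, i.e. starting by 17 − 1 = hour 16.
So CNC milling can start as early as hour 14 and as late as hour 16, giving 16 − 14 = 2 hours of slack.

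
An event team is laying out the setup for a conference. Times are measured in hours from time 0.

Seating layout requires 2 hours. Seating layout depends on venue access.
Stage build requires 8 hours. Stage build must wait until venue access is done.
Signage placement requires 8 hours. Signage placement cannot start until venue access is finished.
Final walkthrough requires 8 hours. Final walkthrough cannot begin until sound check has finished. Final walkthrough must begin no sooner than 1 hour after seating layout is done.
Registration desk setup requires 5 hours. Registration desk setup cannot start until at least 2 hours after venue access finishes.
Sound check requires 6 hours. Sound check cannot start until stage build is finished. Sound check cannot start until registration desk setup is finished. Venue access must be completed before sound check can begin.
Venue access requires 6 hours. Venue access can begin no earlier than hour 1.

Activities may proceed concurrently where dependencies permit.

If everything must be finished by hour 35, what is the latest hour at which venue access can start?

To finish by hour 35, final walkthrough (duration 8) must start no later than hour 27.
Sound check must finish before final walkthrough (must start by hour 27). With a 6-hour duration, sound check must start by 27 − 6 = hour 21.
Stage build feeds into sound check (must start by hour 21); so stage build must finish by hour 21 and therefore start by hour 13.
Seating layout must finish before final walkthrough (must start by hour 27, minus 1-hour gap → hour 26). With a 2-hour duration, seating layout must start by 26 − 2 = hour 24.
Registration desk setup must finish before sound check (must start by hour 21). With a 5-hour duration, registration desk setup must start by 21 − 5 = hour 16.
Nothing follows signage placement; the deadline of hour 35 is its only limit. It must start by 35 − 8 = hour 27.
Venue access must finish in time for stage build (must start by hour 13); seating layout (must start by hour 24); registration desk setup (must start by hour 16, minus 2-hour gap → hour 14); signage placement (must start by hour 27); sound check (must start by hour 21). The tightest is hour 13, so venue access must start by 13 − 6 = hour 7.

7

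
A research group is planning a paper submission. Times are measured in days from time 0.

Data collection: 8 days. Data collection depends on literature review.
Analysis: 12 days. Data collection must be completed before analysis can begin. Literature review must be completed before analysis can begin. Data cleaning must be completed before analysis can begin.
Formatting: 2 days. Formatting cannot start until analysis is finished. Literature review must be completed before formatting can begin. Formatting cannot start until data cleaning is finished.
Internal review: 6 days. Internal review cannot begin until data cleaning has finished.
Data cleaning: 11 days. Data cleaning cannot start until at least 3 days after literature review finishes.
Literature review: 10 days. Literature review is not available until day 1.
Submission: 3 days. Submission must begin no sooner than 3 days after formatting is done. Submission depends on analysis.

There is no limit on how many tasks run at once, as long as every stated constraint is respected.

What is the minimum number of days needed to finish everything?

45

Literature review cannot begin until its own release at day 1. It runs from day 1 to 1 + 10 = day 11.
Data cleaning waits on literature review (finishes day 11, plus 3-day gap → day 14), so it starts at day 14 and finishes at 14 + 11 = day 25.
Internal review waits on data cleaning (finishes day 25), so it starts at day 25 and finishes at 25 + 6 = day 31.
Data collection waits on literature review (finishes day 11), so it starts at day 11 and finishes at 11 + 8 = day 19.
Analysis needs all of data collection (finishes day 19); literature review (finishes day 11); data cleaning (finishes day 25). That puts its earliest start at day 25; it finishes at 25 + 12 = day 37.
For formatting: analysis (finishes day 37); literature review (finishes day 11); data cleaning (finishes day 25). Taking the maximum gives a start of day 37, and it finishes at 37 + 2 = day 39.
Submission has to wait for formatting (finishes day 39, plus 3-day gap → day 42); analysis (finishes day 37). The latest of these is day 42, so submission runs day 42 to 42 + 3 = day 45.
All tasks are finished once the last one completes. Finish times: Literature review at 11, Data collection at 19, Data cleaning at 25, Analysis at 37, Internal review at 31, Formatting at 39, Submission at 45. The latest is day 45.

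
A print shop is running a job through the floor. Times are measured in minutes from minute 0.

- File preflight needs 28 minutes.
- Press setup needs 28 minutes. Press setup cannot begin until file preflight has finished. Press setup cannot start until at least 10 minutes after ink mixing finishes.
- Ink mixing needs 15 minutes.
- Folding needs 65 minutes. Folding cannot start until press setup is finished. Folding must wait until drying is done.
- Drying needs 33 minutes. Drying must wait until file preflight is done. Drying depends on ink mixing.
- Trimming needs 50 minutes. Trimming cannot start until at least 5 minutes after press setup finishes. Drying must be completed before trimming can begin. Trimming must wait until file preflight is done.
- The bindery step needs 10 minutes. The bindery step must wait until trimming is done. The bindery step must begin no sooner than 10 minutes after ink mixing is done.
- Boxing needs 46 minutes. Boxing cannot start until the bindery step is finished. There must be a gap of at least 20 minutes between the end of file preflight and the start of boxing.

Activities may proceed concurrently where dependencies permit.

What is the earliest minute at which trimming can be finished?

Nothing blocks ink mixing, so it runs from minute 0 to minute 15.
Nothing blocks file preflight, so it runs from minute 0 to minute 28.
For drying: file preflight (finishes minute 28); ink mixing (finishes minute 15). Taking the maximum gives a start of minute 28, and it finishes at 28 + 33 = minute 61.
Press setup cannot start until file preflight (finishes minute 28); ink mixing (finishes minute 15, plus 10-minute gap → minute 25). The controlling bound is minute 28, so press setup finishes at 28 + 28 = minute 56.
For trimming: press setup (finishes minute 56, plus 5-minute gap → minute 61); drying (finishes minute 61); file preflight (finishes minute 28). Taking the maximum gives a start of minute 61, and it finishes at 61 + 50 = minute 111.

111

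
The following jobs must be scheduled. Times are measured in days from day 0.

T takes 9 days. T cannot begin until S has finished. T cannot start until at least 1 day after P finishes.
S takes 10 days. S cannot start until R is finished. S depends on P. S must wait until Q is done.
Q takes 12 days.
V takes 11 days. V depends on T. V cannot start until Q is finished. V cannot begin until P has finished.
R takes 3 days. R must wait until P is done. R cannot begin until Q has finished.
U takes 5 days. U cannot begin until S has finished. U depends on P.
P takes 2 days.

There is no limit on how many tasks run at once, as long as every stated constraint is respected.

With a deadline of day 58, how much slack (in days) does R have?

13

Q has no prerequisites, so it starts at day 0 and finishes at day 12.
Nothing blocks P, so it runs from day 0 to day 2.
R cannot start until P (finishes day 2); Q (finishes day 12). The controlling bound is day 12, so R finishes at 12 + 3 = day 15.

Working backward from the deadline:
V has no dependents, so it just needs to finish by day 58. Starting by 58 − 11 = day 47 achieves that.
T has to be done before V (must start by day 47). That means finishing by day 47, i.e. starting by 47 − 9 = day 38.
U must finish by day 58; it takes 5 days, so it must start by 58 − 5 = day 53.
S has several dependents: T (must start by day 38); U (must start by day 53). The earliest of those limits is day 38, so S must start by 38 − 10 = day 28.
R feeds into S (must start by day 28); so R must finish by day 28 and therefore start by day 25.
So R can start as early as day 12 and as late as day 25, giving 25 − 12 = 13 days of slack.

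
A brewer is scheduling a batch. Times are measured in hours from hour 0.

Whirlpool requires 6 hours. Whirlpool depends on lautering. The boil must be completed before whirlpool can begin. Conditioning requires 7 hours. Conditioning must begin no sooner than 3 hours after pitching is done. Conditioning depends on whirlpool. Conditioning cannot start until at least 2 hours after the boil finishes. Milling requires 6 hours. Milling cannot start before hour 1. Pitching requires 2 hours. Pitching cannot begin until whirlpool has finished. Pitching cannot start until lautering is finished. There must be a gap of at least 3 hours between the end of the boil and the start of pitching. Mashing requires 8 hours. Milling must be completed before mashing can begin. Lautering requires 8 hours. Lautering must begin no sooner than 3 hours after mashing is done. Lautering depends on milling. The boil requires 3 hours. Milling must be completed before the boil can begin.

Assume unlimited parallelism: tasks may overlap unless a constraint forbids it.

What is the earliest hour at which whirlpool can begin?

Milling waits on its own release at hour 1, so it starts at hour 1 and finishes at 1 + 6 = hour 7.
The boil cannot begin until milling (finishes hour 7). It runs from hour 7 to 7 + 3 = hour 10.
Mashing cannot begin until milling (finishes hour 7). It runs from hour 7 to 7 + 8 = hour 15.
Lautering needs all of mashing (finishes hour 15, plus 3-hour gap → hour 18); milling (finishes hour 7). That puts its earliest start at hour 18; it finishes at 18 + 8 = hour 26.
Whirlpool waits on lautering (finishes hour 26); the boil (finishes hour 10). The latest of these is hour 26, which is the earliest whirlpool can start.

26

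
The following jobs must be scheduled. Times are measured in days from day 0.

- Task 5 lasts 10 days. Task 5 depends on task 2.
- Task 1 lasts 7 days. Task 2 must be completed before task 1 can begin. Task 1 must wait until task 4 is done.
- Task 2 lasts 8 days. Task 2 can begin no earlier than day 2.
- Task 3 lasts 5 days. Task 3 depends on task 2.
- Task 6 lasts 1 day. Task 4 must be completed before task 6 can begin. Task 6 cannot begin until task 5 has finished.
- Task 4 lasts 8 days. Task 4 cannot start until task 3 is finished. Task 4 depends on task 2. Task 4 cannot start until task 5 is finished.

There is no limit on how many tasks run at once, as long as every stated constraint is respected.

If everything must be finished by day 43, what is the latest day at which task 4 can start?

28

Nothing follows task 1; the deadline of day 43 is its only limit. It must start by 43 − 7 = day 36.
Task 6 has no dependents, so it just needs to finish by day 43. Starting by 43 − 1 = day 42 achieves that.
Task 4 feeds task 1 (must start by day 36); task 6 (must start by day 42). Taking the minimum, task 4 must finish by day 36 and start by 36 − 8 = day 28.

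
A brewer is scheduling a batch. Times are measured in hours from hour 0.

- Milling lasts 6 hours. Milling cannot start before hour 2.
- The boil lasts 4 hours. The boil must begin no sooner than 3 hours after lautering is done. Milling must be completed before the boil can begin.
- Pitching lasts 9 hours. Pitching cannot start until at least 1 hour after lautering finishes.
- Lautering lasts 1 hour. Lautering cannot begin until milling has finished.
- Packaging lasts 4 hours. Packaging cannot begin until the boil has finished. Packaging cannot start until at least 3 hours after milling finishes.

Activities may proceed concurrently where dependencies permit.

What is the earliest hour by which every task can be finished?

20

After its own release at hour 2, milling can start at hour 2 and finishes at hour 8.
After milling (finishes hour 8), lautering can start at hour 8 and finishes at hour 9.
After lautering (finishes hour 9, plus 1-hour gap → hour 10), pitching can start at hour 10 and finishes at hour 19.
The boil cannot start until lautering (finishes hour 9, plus 3-hour gap → hour 12); milling (finishes hour 8). The controlling bound is hour 12, so the boil finishes at 12 + 4 = hour 16.
For packaging: the boil (finishes hour 16); milling (finishes hour 8, plus 3-hour gap → hour 11). Taking the maximum gives a start of hour 16, and it finishes at 16 + 4 = hour 20.
All tasks are finished once the last one completes. Finish times: Milling at 8, Lautering at 9, The boil at 16, Pitching at 19, Packaging at 20. The latest is hour 20.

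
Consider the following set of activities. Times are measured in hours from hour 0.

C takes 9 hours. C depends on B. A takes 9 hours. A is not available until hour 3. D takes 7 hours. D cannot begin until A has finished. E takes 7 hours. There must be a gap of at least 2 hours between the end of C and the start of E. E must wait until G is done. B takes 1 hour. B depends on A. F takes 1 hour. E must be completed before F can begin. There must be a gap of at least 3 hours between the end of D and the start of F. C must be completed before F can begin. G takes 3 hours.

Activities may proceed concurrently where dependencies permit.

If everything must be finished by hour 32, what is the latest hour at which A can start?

3

F must finish by hour 32; it takes 1 hour, so it must start by 32 − 1 = hour 31.
Since F (must start by hour 31) depends on it, E must finish by hour 31. Backing off its 7-hour duration gives a latest start of hour 24.
C has several dependents: E (must start by hour 24, minus 2-hour gap → hour 22); F (must start by hour 31). The earliest of those limits is hour 22, so C must start by 22 − 9 = hour 13.
B has to be done before C (must start by hour 13). That means finishing by hour 13, i.e. starting by 13 − 1 = hour 12.
D has to be done before F (must start by hour 31, minus 3-hour gap → hour 28). That means finishing by hour 28, i.e. starting by 28 − 7 = hour 21.
For A: B (must start by hour 12); D (must start by hour 21). The most restrictive is hour 12; with a 9-hour duration, A must start by hour 3.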